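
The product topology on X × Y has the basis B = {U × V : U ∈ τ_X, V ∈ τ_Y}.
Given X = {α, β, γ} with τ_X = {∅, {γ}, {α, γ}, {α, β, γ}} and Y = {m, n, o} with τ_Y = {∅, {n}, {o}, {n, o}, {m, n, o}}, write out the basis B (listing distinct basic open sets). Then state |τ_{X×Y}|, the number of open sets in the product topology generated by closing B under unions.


Basis B = {∅ × ∅, {γ} × {n}, {γ} × {o}, {α, γ} × {n}, {α, γ} × {o}, {γ} × {n, o}, {α, β, γ} × {n}, {α, β, γ} × {o}, {γ} × {m, n, o}, {α, γ} × {n, o}, {α, γ} × {m, n, o}, {α, β, γ} × {n, o}, {α, β, γ} × {m, n, o}}; |τ_{X×Y}| = 30.

Enumerate products U × V with U ∈ τ_X, V ∈ τ_Y (deduplicated):
  ∅ × ∅ = {} (∅)
  {γ} × {n} = {(γ,n)}
  {γ} × {o} = {(γ,o)}
  {α, γ} × {n} = {(α,n), (γ,n)}
  {α, γ} × {o} = {(α,o), (γ,o)}
  {γ} × {n, o} = {(γ,n), (γ,o)}
  {α, β, γ} × {n} = {(α,n), (β,n), (γ,n)}
  {α, β, γ} × {o} = {(α,o), (β,o), (γ,o)}
  {γ} × {m, n, o} = {(γ,m), (γ,n), (γ,o)}
  {α, γ} × {n, o} = {(α,n), (α,o), (γ,n), (γ,o)}
  {α, γ} × {m, n, o} = {(α,m), (α,n), (α,o), (γ,m), (γ,n), (γ,o)}
  {α, β, γ} × {n, o} = {(α,n), (α,o), (β,n), (β,o), (γ,n), (γ,o)}
  {α, β, γ} × {m, n, o} = {(α,m), (α,n), (α,o), (β,m), (β,n), (β,o), (γ,m), (γ,n), (γ,o)}
These 13 distinct sets form the basis B.
Close under arbitrary unions to get τ_{X×Y}; counting gives |τ_{X×Y}| = 30.


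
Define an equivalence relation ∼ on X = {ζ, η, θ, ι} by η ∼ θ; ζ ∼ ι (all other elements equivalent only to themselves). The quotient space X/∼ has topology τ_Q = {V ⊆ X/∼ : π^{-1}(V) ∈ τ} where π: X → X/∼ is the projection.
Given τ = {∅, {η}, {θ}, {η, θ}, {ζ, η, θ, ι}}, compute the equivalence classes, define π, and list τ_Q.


X/∼ = {[ζ=ι], [η=θ]}; |τ_Q| = 3.

Equivalence classes: [ζ=ι], [η=θ].
Quotient map π: X → X/∼ sends ζ ↦ [ζ=ι], η ↦ [η=θ], θ ↦ [η=θ], ι ↦ [ζ=ι].
For each subset V ⊆ X/∼, compute π^{-1}(V) ⊆ X and check whether π^{-1}(V) ∈ τ. V is open in τ_Q iff π^{-1}(V) ∈ τ.
  V = {}: π^{-1}(V) = ∅ ∈ τ ✓.
  V = {[ζ=ι]}: π^{-1}(V) = {ζ, ι} ∉ τ ✗.
  V = {[η=θ]}: π^{-1}(V) = {η, θ} ∈ τ ✓.
  V = {[ζ=ι], [η=θ]}: π^{-1}(V) = {ζ, η, θ, ι} ∈ τ ✓.
Open sets in the quotient: τ_Q = {{}, {[η=θ]}, {[ζ=ι], [η=θ]}} (3 elements).


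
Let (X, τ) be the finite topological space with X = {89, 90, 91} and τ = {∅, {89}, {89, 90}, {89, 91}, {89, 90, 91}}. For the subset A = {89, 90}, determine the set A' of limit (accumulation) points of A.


A' = {90, 91}

For each x ∈ X, list the open sets U ∈ τ with x ∈ U, then check whether U ∩ (A ∖ {x}) ≠ ∅ for every such U.
  x = 89: open {89} ∋ x has {89} ∩ (A ∖ {89}) = ∅, so x is NOT a limit point.
  x = 90: opens ∋ x are {89, 90}, {89, 90, 91}; each meets A ∖ {90}, so x IS a limit point.
  x = 91: opens ∋ x are {89, 91}, {89, 90, 91}; each meets A ∖ {91}, so x IS a limit point.
Collecting: A' = {90, 91}.


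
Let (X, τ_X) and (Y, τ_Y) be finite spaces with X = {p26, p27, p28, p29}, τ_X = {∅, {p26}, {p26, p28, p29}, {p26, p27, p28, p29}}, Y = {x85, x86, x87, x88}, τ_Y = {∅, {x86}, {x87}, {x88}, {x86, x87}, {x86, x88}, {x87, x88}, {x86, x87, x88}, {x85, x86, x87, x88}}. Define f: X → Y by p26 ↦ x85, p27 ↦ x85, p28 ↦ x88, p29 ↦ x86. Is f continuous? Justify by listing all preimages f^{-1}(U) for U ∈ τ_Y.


f is NOT continuous.

Compute f^{-1}(U) for each U ∈ τ_Y:
  U = ∅: f^{-1}(U) = ∅ ∈ τ_X ✓.
  U = {x86}: f^{-1}(U) = {p29} ∉ τ_X ✗.
  U = {x87}: f^{-1}(U) = ∅ ∈ τ_X ✓.
  U = {x88}: f^{-1}(U) = {p28} ∉ τ_X ✗.
  U = {x86, x87}: f^{-1}(U) = {p29} ∉ τ_X ✗.
  U = {x86, x88}: f^{-1}(U) = {p28, p29} ∉ τ_X ✗.
  U = {x87, x88}: f^{-1}(U) = {p28} ∉ τ_X ✗.
  U = {x86, x87, x88}: f^{-1}(U) = {p28, p29} ∉ τ_X ✗.
  U = {x85, x86, x87, x88}: f^{-1}(U) = {p26, p27, p28, p29} ∈ τ_X ✓.
Found U = {x86} with f^{-1}(U) = {p29} not in τ_X. Therefore f is NOT continuous.


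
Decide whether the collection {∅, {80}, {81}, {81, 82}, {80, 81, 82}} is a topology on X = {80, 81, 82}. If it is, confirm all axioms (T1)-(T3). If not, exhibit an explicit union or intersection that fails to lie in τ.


τ is NOT a topology on X.

Axiom (T1): ∅ ∈ τ? Yes; X ∈ τ? Yes.
Axiom (T2/T3): check pairwise unions and intersections of members of τ.
Counterexample for (T2): {80} ∪ {81} = {80, 81} ∉ τ. Therefore τ is NOT a topology.


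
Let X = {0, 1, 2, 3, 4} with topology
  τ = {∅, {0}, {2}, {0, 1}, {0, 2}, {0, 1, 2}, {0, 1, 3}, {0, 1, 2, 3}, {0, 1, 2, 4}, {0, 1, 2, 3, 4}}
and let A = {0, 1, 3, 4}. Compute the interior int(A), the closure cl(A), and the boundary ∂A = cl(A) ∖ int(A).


int(A) = {0, 1, 3}, cl(A) = {0, 1, 3, 4}, ∂A = {4}.

Closed sets in (X, τ) are complements of opens:
  closed(X, τ) = {∅, {3}, {4}, {2, 4}, {3, 4}, {1, 3, 4}, {2, 3, 4}, {0, 1, 3, 4}, {1, 2, 3, 4}, {0, 1, 2, 3, 4}}.
int(A) = ⋃ {U ∈ τ : U ⊆ A}. Opens contained in A: ∅, {0}, {0, 1}, {0, 1, 3}.
Taking the union of these: int(A) = {0, 1, 3}.
cl(A) = ⋂ {C closed : A ⊆ C}. Closed sets containing A: {0, 1, 3, 4}, {0, 1, 2, 3, 4}.
Intersecting these: cl(A) = {0, 1, 3, 4}.
∂A = cl(A) ∖ int(A) = {0, 1, 3, 4} ∖ {0, 1, 3} = {4}.


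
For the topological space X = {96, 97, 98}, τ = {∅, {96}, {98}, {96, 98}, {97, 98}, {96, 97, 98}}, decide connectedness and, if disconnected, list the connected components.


(X, τ) is disconnected; components = [{96}, {97, 98}].

Find clopen sets (U ∈ τ with X ∖ U ∈ τ):
  U = ∅, X ∖ U = {96, 97, 98} — both open, so U is clopen.
  U = {96}, X ∖ U = {97, 98} — both open, so U is clopen.
  U = {97, 98}, X ∖ U = {96} — both open, so U is clopen.
  U = {96, 97, 98}, X ∖ U = ∅ — both open, so U is clopen.
Nontrivial clopen(s) exist: e.g. {97, 98}. So (X, τ) is disconnected.
Compute connected components by grouping points that agree on all clopens:
  component: {96}
  component: {97, 98}


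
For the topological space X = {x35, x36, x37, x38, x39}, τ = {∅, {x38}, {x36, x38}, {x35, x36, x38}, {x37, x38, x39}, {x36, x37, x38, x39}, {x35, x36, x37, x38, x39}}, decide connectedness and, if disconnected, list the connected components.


(X, τ) is connected.

Find clopen sets (U ∈ τ with X ∖ U ∈ τ):
  U = ∅, X ∖ U = {x35, x36, x37, x38, x39} — both open, so U is clopen.
  U = {x35, x36, x37, x38, x39}, X ∖ U = ∅ — both open, so U is clopen.
Only trivial clopens (∅ and X) exist, so (X, τ) is connected.
Compute connected components by grouping points that agree on all clopens:
  component: {x35, x36, x37, x38, x39}


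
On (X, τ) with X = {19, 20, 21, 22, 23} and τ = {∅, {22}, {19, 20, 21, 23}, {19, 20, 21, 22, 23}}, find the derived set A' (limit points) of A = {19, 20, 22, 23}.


A' = {19, 20, 21, 23}

For each x ∈ X, list the open sets U ∈ τ with x ∈ U, then check whether U ∩ (A ∖ {x}) ≠ ∅ for every such U.
  x = 19: opens ∋ x are {19, 20, 21, 23}, {19, 20, 21, 22, 23}; each meets A ∖ {19}, so x IS a limit point.
  x = 20: opens ∋ x are {19, 20, 21, 23}, {19, 20, 21, 22, 23}; each meets A ∖ {20}, so x IS a limit point.
  x = 21: opens ∋ x are {19, 20, 21, 23}, {19, 20, 21, 22, 23}; each meets A ∖ {21}, so x IS a limit point.
  x = 22: open {22} ∋ x has {22} ∩ (A ∖ {22}) = ∅, so x is NOT a limit point.
  x = 23: opens ∋ x are {19, 20, 21, 23}, {19, 20, 21, 22, 23}; each meets A ∖ {23}, so x IS a limit point.
Collecting: A' = {19, 20, 21, 23}.


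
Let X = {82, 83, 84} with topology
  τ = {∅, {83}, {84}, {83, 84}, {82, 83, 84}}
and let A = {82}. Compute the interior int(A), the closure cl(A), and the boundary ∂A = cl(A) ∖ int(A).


int(A) = ∅, cl(A) = {82}, ∂A = {82}.

Closed sets in (X, τ) are complements of opens:
  closed(X, τ) = {∅, {82}, {82, 83}, {82, 84}, {82, 83, 84}}.
int(A) = ⋃ {U ∈ τ : U ⊆ A}. Opens contained in A: ∅.
Taking the union of these: int(A) = ∅.
cl(A) = ⋂ {C closed : A ⊆ C}. Closed sets containing A: {82}, {82, 83}, {82, 84}, {82, 83, 84}.
Intersecting these: cl(A) = {82}.
∂A = cl(A) ∖ int(A) = {82} ∖ ∅ = {82}.


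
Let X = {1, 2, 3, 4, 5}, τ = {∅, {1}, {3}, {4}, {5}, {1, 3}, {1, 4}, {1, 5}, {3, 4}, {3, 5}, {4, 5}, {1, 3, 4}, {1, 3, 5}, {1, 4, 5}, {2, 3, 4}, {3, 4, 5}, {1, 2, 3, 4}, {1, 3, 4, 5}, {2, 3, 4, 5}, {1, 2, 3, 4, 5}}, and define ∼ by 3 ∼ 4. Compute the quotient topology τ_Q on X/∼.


X/∼ = {[1], [2], [3=4], [5]}; |τ_Q| = 12.

Equivalence classes: [1], [2], [3=4], [5].
Quotient map π: X → X/∼ sends 1 ↦ [1], 2 ↦ [2], 3 ↦ [3=4], 4 ↦ [3=4], 5 ↦ [5].
For each subset V ⊆ X/∼, compute π^{-1}(V) ⊆ X and check whether π^{-1}(V) ∈ τ. V is open in τ_Q iff π^{-1}(V) ∈ τ.
  V = {}: π^{-1}(V) = ∅ ∈ τ ✓.
  V = {[1]}: π^{-1}(V) = {1} ∈ τ ✓.
  V = {[2]}: π^{-1}(V) = {2} ∉ τ ✗.
  V = {[1], [2]}: π^{-1}(V) = {1, 2} ∉ τ ✗.
  V = {[3=4]}: π^{-1}(V) = {3, 4} ∈ τ ✓.
  V = {[1], [3=4]}: π^{-1}(V) = {1, 3, 4} ∈ τ ✓.
  V = {[2], [3=4]}: π^{-1}(V) = {2, 3, 4} ∈ τ ✓.
  V = {[1], [2], [3=4]}: π^{-1}(V) = {1, 2, 3, 4} ∈ τ ✓.
  V = {[5]}: π^{-1}(V) = {5} ∈ τ ✓.
  V = {[1], [5]}: π^{-1}(V) = {1, 5} ∈ τ ✓.
  V = {[2], [5]}: π^{-1}(V) = {2, 5} ∉ τ ✗.
  V = {[1], [2], [5]}: π^{-1}(V) = {1, 2, 5} ∉ τ ✗.
  V = {[3=4], [5]}: π^{-1}(V) = {3, 4, 5} ∈ τ ✓.
  V = {[1], [3=4], [5]}: π^{-1}(V) = {1, 3, 4, 5} ∈ τ ✓.
  V = {[2], [3=4], [5]}: π^{-1}(V) = {2, 3, 4, 5} ∈ τ ✓.
  V = {[1], [2], [3=4], [5]}: π^{-1}(V) = {1, 2, 3, 4, 5} ∈ τ ✓.
Open sets in the quotient: τ_Q = {{}, {[1]}, {[3=4]}, {[1], [3=4]}, {[2], [3=4]}, {[1], [2], [3=4]}, {[5]}, {[1], [5]}, {[3=4], [5]}, {[1], [3=4], [5]}, {[2], [3=4], [5]}, {[1], [2], [3=4], [5]}} (12 elements).


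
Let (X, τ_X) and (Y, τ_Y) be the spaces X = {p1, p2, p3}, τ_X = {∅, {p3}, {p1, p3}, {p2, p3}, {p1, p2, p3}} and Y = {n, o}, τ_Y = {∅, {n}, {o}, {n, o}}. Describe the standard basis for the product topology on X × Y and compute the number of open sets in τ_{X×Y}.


Basis B = {∅ × ∅, {p3} × {n}, {p3} × {o}, {p1, p3} × {n}, {p1, p3} × {o}, {p2, p3} × {n}, {p2, p3} × {o}, {p3} × {n, o}, {p1, p2, p3} × {n}, {p1, p2, p3} × {o}, {p1, p3} × {n, o}, {p2, p3} × {n, o}, {p1, p2, p3} × {n, o}}; |τ_{X×Y}| = 25.

Enumerate products U × V with U ∈ τ_X, V ∈ τ_Y (deduplicated):
  ∅ × ∅ = {} (∅)
  {p3} × {n} = {(p3,n)}
  {p3} × {o} = {(p3,o)}
  {p1, p3} × {n} = {(p1,n), (p3,n)}
  {p1, p3} × {o} = {(p1,o), (p3,o)}
  {p2, p3} × {n} = {(p2,n), (p3,n)}
  {p2, p3} × {o} = {(p2,o), (p3,o)}
  {p3} × {n, o} = {(p3,n), (p3,o)}
  {p1, p2, p3} × {n} = {(p1,n), (p2,n), (p3,n)}
  {p1, p2, p3} × {o} = {(p1,o), (p2,o), (p3,o)}
  {p1, p3} × {n, o} = {(p1,n), (p1,o), (p3,n), (p3,o)}
  {p2, p3} × {n, o} = {(p2,n), (p2,o), (p3,n), (p3,o)}
  {p1, p2, p3} × {n, o} = {(p1,n), (p1,o), (p2,n), (p2,o), (p3,n), (p3,o)}
These 13 distinct sets form the basis B.
Close under arbitrary unions to get τ_{X×Y}; counting gives |τ_{X×Y}| = 25.


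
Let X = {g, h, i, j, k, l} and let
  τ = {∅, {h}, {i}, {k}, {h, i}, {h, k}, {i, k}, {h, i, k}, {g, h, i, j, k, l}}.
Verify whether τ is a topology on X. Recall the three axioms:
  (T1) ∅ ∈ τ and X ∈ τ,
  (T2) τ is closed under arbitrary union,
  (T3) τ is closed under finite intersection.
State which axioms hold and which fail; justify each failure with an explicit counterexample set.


τ IS a topology on X.

Axiom (T1): ∅ ∈ τ? Yes; X ∈ τ? Yes.
Axiom (T2/T3): check pairwise unions and intersections of members of τ.
All pairwise intersections and unions checked — each lies in τ. Therefore τ satisfies (T1), (T2), (T3): it IS a topology on X.


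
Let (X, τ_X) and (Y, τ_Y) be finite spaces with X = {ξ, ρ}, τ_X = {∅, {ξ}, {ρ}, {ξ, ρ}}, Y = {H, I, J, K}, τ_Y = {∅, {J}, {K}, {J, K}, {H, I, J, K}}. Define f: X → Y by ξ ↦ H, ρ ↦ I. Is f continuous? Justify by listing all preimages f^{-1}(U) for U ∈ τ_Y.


f IS continuous.

Compute f^{-1}(U) for each U ∈ τ_Y:
  U = ∅: f^{-1}(U) = ∅ ∈ τ_X ✓.
  U = {J}: f^{-1}(U) = ∅ ∈ τ_X ✓.
  U = {K}: f^{-1}(U) = ∅ ∈ τ_X ✓.
  U = {J, K}: f^{-1}(U) = ∅ ∈ τ_X ✓.
  U = {H, I, J, K}: f^{-1}(U) = {ξ, ρ} ∈ τ_X ✓.
Every preimage lies in τ_X, so f IS continuous.


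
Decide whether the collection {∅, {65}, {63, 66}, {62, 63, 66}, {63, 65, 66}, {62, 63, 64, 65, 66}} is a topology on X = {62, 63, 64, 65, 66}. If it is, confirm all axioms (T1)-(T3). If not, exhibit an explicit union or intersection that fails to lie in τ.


τ is NOT a topology on X.

Axiom (T1): ∅ ∈ τ? Yes; X ∈ τ? Yes.
Axiom (T2/T3): check pairwise unions and intersections of members of τ.
Counterexample for (T2): {65} ∪ {62, 63, 66} = {62, 63, 65, 66} ∉ τ. Therefore τ is NOT a topology.


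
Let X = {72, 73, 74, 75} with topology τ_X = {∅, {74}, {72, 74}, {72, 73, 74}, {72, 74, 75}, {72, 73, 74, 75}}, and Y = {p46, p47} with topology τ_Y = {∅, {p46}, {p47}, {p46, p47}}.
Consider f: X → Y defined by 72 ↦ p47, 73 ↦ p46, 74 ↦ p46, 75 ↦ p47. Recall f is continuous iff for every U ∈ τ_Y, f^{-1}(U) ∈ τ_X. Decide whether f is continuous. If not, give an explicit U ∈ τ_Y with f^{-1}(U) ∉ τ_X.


f is NOT continuous.

Compute f^{-1}(U) for each U ∈ τ_Y:
  U = ∅: f^{-1}(U) = ∅ ∈ τ_X ✓.
  U = {p46}: f^{-1}(U) = {73, 74} ∉ τ_X ✗.
  U = {p47}: f^{-1}(U) = {72, 75} ∉ τ_X ✗.
  U = {p46, p47}: f^{-1}(U) = {72, 73, 74, 75} ∈ τ_X ✓.
Found U = {p46} with f^{-1}(U) = {73, 74} not in τ_X. Therefore f is NOT continuous.


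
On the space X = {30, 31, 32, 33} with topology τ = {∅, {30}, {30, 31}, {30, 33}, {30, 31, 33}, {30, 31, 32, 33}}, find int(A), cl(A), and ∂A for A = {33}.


int(A) = ∅, cl(A) = {32, 33}, ∂A = {32, 33}.

Closed sets in (X, τ) are complements of opens:
  closed(X, τ) = {∅, {32}, {31, 32}, {32, 33}, {31, 32, 33}, {30, 31, 32, 33}}.
int(A) = ⋃ {U ∈ τ : U ⊆ A}. Opens contained in A: ∅.
Taking the union of these: int(A) = ∅.
cl(A) = ⋂ {C closed : A ⊆ C}. Closed sets containing A: {32, 33}, {31, 32, 33}, {30, 31, 32, 33}.
Intersecting these: cl(A) = {32, 33}.
∂A = cl(A) ∖ int(A) = {32, 33} ∖ ∅ = {32, 33}.


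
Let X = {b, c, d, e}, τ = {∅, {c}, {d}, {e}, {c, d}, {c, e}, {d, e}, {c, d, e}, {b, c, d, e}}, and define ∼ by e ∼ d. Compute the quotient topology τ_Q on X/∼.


X/∼ = {[b], [c], [d=e]}; |τ_Q| = 5.

Equivalence classes: [b], [c], [d=e].
Quotient map π: X → X/∼ sends b ↦ [b], c ↦ [c], d ↦ [d=e], e ↦ [d=e].
For each subset V ⊆ X/∼, compute π^{-1}(V) ⊆ X and check whether π^{-1}(V) ∈ τ. V is open in τ_Q iff π^{-1}(V) ∈ τ.
  V = {}: π^{-1}(V) = ∅ ∈ τ ✓.
  V = {[b]}: π^{-1}(V) = {b} ∉ τ ✗.
  V = {[c]}: π^{-1}(V) = {c} ∈ τ ✓.
  V = {[b], [c]}: π^{-1}(V) = {b, c} ∉ τ ✗.
  V = {[d=e]}: π^{-1}(V) = {d, e} ∈ τ ✓.
  V = {[b], [d=e]}: π^{-1}(V) = {b, d, e} ∉ τ ✗.
  V = {[c], [d=e]}: π^{-1}(V) = {c, d, e} ∈ τ ✓.
  V = {[b], [c], [d=e]}: π^{-1}(V) = {b, c, d, e} ∈ τ ✓.
Open sets in the quotient: τ_Q = {{}, {[c]}, {[d=e]}, {[c], [d=e]}, {[b], [c], [d=e]}} (5 elements).


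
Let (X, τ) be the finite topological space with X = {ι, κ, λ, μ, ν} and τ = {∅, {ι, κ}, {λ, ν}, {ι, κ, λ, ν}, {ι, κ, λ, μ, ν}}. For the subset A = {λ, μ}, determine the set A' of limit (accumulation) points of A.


A' = {μ, ν}

For each x ∈ X, list the open sets U ∈ τ with x ∈ U, then check whether U ∩ (A ∖ {x}) ≠ ∅ for every such U.
  x = ι: open {ι, κ} ∋ x has {ι, κ} ∩ (A ∖ {ι}) = ∅, so x is NOT a limit point.
  x = κ: open {ι, κ} ∋ x has {ι, κ} ∩ (A ∖ {κ}) = ∅, so x is NOT a limit point.
  x = λ: open {λ, ν} ∋ x has {λ, ν} ∩ (A ∖ {λ}) = ∅, so x is NOT a limit point.
  x = μ: opens ∋ x are {ι, κ, λ, μ, ν}; each meets A ∖ {μ}, so x IS a limit point.
  x = ν: opens ∋ x are {λ, ν}, {ι, κ, λ, ν}, {ι, κ, λ, μ, ν}; each meets A ∖ {ν}, so x IS a limit point.
Collecting: A' = {μ, ν}.


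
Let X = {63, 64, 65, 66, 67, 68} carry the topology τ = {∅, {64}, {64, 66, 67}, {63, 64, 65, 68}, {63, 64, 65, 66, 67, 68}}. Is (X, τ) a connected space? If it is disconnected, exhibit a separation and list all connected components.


(X, τ) is connected.

Find clopen sets (U ∈ τ with X ∖ U ∈ τ):
  U = ∅, X ∖ U = {63, 64, 65, 66, 67, 68} — both open, so U is clopen.
  U = {63, 64, 65, 66, 67, 68}, X ∖ U = ∅ — both open, so U is clopen.
Only trivial clopens (∅ and X) exist, so (X, τ) is connected.
Compute connected components by grouping points that agree on all clopens:
  component: {63, 64, 65, 66, 67, 68}


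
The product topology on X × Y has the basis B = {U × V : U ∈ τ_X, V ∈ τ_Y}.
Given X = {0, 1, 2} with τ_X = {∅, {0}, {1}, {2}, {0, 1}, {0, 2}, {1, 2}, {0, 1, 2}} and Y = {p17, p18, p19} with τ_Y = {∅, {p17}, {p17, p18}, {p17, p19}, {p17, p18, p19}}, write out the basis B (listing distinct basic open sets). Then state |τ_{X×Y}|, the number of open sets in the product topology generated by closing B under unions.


Basis B = {∅ × ∅, {0} × {p17}, {1} × {p17}, {2} × {p17}, {0} × {p17, p18}, {0} × {p17, p19}, {0, 1} × {p17}, {0, 2} × {p17}, {1} × {p17, p18}, {1} × {p17, p19}, {1, 2} × {p17}, {2} × {p17, p18}, {2} × {p17, p19}, {0} × {p17, p18, p19}, {0, 1, 2} × {p17}, {1} × {p17, p18, p19}, {2} × {p17, p18, p19}, {0, 1} × {p17, p18}, {0, 2} × {p17, p18}, {0, 1} × {p17, p19}, {0, 2} × {p17, p19}, {1, 2} × {p17, p18}, {1, 2} × {p17, p19}, {0, 1} × {p17, p18, p19}, {0, 2} × {p17, p18, p19}, {0, 1, 2} × {p17, p18}, {0, 1, 2} × {p17, p19}, {1, 2} × {p17, p18, p19}, {0, 1, 2} × {p17, p18, p19}}; |τ_{X×Y}| = 125.

Enumerate products U × V with U ∈ τ_X, V ∈ τ_Y (deduplicated):
  ∅ × ∅ = {} (∅)
  {0} × {p17} = {(0,p17)}
  {1} × {p17} = {(1,p17)}
  {2} × {p17} = {(2,p17)}
  {0} × {p17, p18} = {(0,p17), (0,p18)}
  {0} × {p17, p19} = {(0,p17), (0,p19)}
  {0, 1} × {p17} = {(0,p17), (1,p17)}
  {0, 2} × {p17} = {(0,p17), (2,p17)}
  {1} × {p17, p18} = {(1,p17), (1,p18)}
  {1} × {p17, p19} = {(1,p17), (1,p19)}
  {1, 2} × {p17} = {(1,p17), (2,p17)}
  {2} × {p17, p18} = {(2,p17), (2,p18)}
  {2} × {p17, p19} = {(2,p17), (2,p19)}
  {0} × {p17, p18, p19} = {(0,p17), (0,p18), (0,p19)}
  {0, 1, 2} × {p17} = {(0,p17), (1,p17), (2,p17)}
  {1} × {p17, p18, p19} = {(1,p17), (1,p18), (1,p19)}
  {2} × {p17, p18, p19} = {(2,p17), (2,p18), (2,p19)}
  {0, 1} × {p17, p18} = {(0,p17), (0,p18), (1,p17), (1,p18)}
  {0, 2} × {p17, p18} = {(0,p17), (0,p18), (2,p17), (2,p18)}
  {0, 1} × {p17, p19} = {(0,p17), (0,p19), (1,p17), (1,p19)}
  {0, 2} × {p17, p19} = {(0,p17), (0,p19), (2,p17), (2,p19)}
  {1, 2} × {p17, p18} = {(1,p17), (1,p18), (2,p17), (2,p18)}
  {1, 2} × {p17, p19} = {(1,p17), (1,p19), (2,p17), (2,p19)}
  {0, 1} × {p17, p18, p19} = {(0,p17), (0,p18), (0,p19), (1,p17), (1,p18), (1,p19)}
  {0, 2} × {p17, p18, p19} = {(0,p17), (0,p18), (0,p19), (2,p17), (2,p18), (2,p19)}
  {0, 1, 2} × {p17, p18} = {(0,p17), (0,p18), (1,p17), (1,p18), (2,p17), (2,p18)}
  {0, 1, 2} × {p17, p19} = {(0,p17), (0,p19), (1,p17), (1,p19), (2,p17), (2,p19)}
  {1, 2} × {p17, p18, p19} = {(1,p17), (1,p18), (1,p19), (2,p17), (2,p18), (2,p19)}
  {0, 1, 2} × {p17, p18, p19} = {(0,p17), (0,p18), (0,p19), (1,p17), (1,p18), (1,p19), (2,p17), (2,p18), (2,p19)}
These 29 distinct sets form the basis B.
Close under arbitrary unions to get τ_{X×Y}; counting gives |τ_{X×Y}| = 125.


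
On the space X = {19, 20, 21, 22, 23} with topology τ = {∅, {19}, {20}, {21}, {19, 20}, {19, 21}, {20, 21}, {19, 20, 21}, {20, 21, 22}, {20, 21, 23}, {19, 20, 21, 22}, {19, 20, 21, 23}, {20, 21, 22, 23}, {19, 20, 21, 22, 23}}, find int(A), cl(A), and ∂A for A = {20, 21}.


int(A) = {20, 21}, cl(A) = {20, 21, 22, 23}, ∂A = {22, 23}.

Closed sets in (X, τ) are complements of opens:
  closed(X, τ) = {∅, {19}, {22}, {23}, {19, 22}, {19, 23}, {22, 23}, {19, 22, 23}, {20, 22, 23}, {21, 22, 23}, {19, 20, 22, 23}, {19, 21, 22, 23}, {20, 21, 22, 23}, {19, 20, 21, 22, 23}}.
int(A) = ⋃ {U ∈ τ : U ⊆ A}. Opens contained in A: ∅, {20}, {21}, {20, 21}.
Taking the union of these: int(A) = {20, 21}.
cl(A) = ⋂ {C closed : A ⊆ C}. Closed sets containing A: {20, 21, 22, 23}, {19, 20, 21, 22, 23}.
Intersecting these: cl(A) = {20, 21, 22, 23}.
∂A = cl(A) ∖ int(A) = {20, 21, 22, 23} ∖ {20, 21} = {22, 23}.


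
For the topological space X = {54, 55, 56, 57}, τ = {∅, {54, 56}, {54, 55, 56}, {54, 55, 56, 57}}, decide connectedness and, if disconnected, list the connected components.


(X, τ) is connected.

Find clopen sets (U ∈ τ with X ∖ U ∈ τ):
  U = ∅, X ∖ U = {54, 55, 56, 57} — both open, so U is clopen.
  U = {54, 55, 56, 57}, X ∖ U = ∅ — both open, so U is clopen.
Only trivial clopens (∅ and X) exist, so (X, τ) is connected.
Compute connected components by grouping points that agree on all clopens:
  component: {54, 55, 56, 57}


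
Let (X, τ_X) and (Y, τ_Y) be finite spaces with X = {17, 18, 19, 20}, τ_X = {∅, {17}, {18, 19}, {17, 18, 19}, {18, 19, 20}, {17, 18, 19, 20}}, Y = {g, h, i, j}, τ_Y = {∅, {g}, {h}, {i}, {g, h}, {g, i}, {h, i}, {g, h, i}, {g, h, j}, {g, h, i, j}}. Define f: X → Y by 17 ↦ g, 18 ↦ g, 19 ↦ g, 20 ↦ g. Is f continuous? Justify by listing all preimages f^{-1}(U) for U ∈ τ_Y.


f IS continuous.

Compute f^{-1}(U) for each U ∈ τ_Y:
  U = ∅: f^{-1}(U) = ∅ ∈ τ_X ✓.
  U = {g}: f^{-1}(U) = {17, 18, 19, 20} ∈ τ_X ✓.
  U = {h}: f^{-1}(U) = ∅ ∈ τ_X ✓.
  U = {i}: f^{-1}(U) = ∅ ∈ τ_X ✓.
  U = {g, h}: f^{-1}(U) = {17, 18, 19, 20} ∈ τ_X ✓.
  U = {g, i}: f^{-1}(U) = {17, 18, 19, 20} ∈ τ_X ✓.
  U = {h, i}: f^{-1}(U) = ∅ ∈ τ_X ✓.
  U = {g, h, i}: f^{-1}(U) = {17, 18, 19, 20} ∈ τ_X ✓.
  U = {g, h, j}: f^{-1}(U) = {17, 18, 19, 20} ∈ τ_X ✓.
  U = {g, h, i, j}: f^{-1}(U) = {17, 18, 19, 20} ∈ τ_X ✓.
Every preimage lies in τ_X, so f IS continuous.


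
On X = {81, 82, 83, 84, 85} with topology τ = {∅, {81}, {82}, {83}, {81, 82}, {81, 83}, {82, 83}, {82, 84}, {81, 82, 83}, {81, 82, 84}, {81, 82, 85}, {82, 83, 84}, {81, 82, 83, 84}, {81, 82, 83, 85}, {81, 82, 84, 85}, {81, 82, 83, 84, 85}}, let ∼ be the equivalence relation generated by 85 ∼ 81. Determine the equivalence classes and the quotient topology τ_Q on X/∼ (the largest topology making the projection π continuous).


X/∼ = {[81=85], [82], [83], [84]}; |τ_Q| = 10.

Equivalence classes: [81=85], [82], [83], [84].
Quotient map π: X → X/∼ sends 81 ↦ [81=85], 82 ↦ [82], 83 ↦ [83], 84 ↦ [84], 85 ↦ [81=85].
For each subset V ⊆ X/∼, compute π^{-1}(V) ⊆ X and check whether π^{-1}(V) ∈ τ. V is open in τ_Q iff π^{-1}(V) ∈ τ.
  V = {}: π^{-1}(V) = ∅ ∈ τ ✓.
  V = {[81=85]}: π^{-1}(V) = {81, 85} ∉ τ ✗.
  V = {[82]}: π^{-1}(V) = {82} ∈ τ ✓.
  V = {[81=85], [82]}: π^{-1}(V) = {81, 82, 85} ∈ τ ✓.
  V = {[83]}: π^{-1}(V) = {83} ∈ τ ✓.
  V = {[81=85], [83]}: π^{-1}(V) = {81, 83, 85} ∉ τ ✗.
  V = {[82], [83]}: π^{-1}(V) = {82, 83} ∈ τ ✓.
  V = {[81=85], [82], [83]}: π^{-1}(V) = {81, 82, 83, 85} ∈ τ ✓.
  V = {[84]}: π^{-1}(V) = {84} ∉ τ ✗.
  V = {[81=85], [84]}: π^{-1}(V) = {81, 84, 85} ∉ τ ✗.
  V = {[82], [84]}: π^{-1}(V) = {82, 84} ∈ τ ✓.
  V = {[81=85], [82], [84]}: π^{-1}(V) = {81, 82, 84, 85} ∈ τ ✓.
  V = {[83], [84]}: π^{-1}(V) = {83, 84} ∉ τ ✗.
  V = {[81=85], [83], [84]}: π^{-1}(V) = {81, 83, 84, 85} ∉ τ ✗.
  V = {[82], [83], [84]}: π^{-1}(V) = {82, 83, 84} ∈ τ ✓.
  V = {[81=85], [82], [83], [84]}: π^{-1}(V) = {81, 82, 83, 84, 85} ∈ τ ✓.
Open sets in the quotient: τ_Q = {{}, {[82]}, {[81=85], [82]}, {[83]}, {[82], [83]}, {[81=85], [82], [83]}, {[82], [84]}, {[81=85], [82], [84]}, {[82], [83], [84]}, {[81=85], [82], [83], [84]}} (10 elements).


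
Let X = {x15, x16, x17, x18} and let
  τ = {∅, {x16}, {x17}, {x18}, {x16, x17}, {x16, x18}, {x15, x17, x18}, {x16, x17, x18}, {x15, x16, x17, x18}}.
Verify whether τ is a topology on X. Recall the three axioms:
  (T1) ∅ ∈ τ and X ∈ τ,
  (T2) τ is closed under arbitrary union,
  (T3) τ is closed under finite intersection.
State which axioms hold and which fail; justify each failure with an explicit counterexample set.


τ is NOT a topology on X.

Axiom (T1): ∅ ∈ τ? Yes; X ∈ τ? Yes.
Axiom (T2/T3): check pairwise unions and intersections of members of τ.
Counterexample for (T2): {x17} ∪ {x18} = {x17, x18} ∉ τ. Therefore τ is NOT a topology.


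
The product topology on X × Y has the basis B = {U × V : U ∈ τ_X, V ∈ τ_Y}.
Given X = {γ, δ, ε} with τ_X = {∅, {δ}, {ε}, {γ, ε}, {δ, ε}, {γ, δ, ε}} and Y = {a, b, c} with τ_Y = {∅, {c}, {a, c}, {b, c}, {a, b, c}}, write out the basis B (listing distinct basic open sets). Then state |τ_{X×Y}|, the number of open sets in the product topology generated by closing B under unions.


Basis B = {∅ × ∅, {δ} × {c}, {ε} × {c}, {γ, ε} × {c}, {δ} × {a, c}, {δ} × {b, c}, {δ, ε} × {c}, {ε} × {a, c}, {ε} × {b, c}, {γ, δ, ε} × {c}, {δ} × {a, b, c}, {ε} × {a, b, c}, {γ, ε} × {a, c}, {γ, ε} × {b, c}, {δ, ε} × {a, c}, {δ, ε} × {b, c}, {γ, ε} × {a, b, c}, {γ, δ, ε} × {a, c}, {γ, δ, ε} × {b, c}, {δ, ε} × {a, b, c}, {γ, δ, ε} × {a, b, c}}; |τ_{X×Y}| = 70.

Enumerate products U × V with U ∈ τ_X, V ∈ τ_Y (deduplicated):
  ∅ × ∅ = {} (∅)
  {δ} × {c} = {(δ,c)}
  {ε} × {c} = {(ε,c)}
  {γ, ε} × {c} = {(γ,c), (ε,c)}
  {δ} × {a, c} = {(δ,a), (δ,c)}
  {δ} × {b, c} = {(δ,b), (δ,c)}
  {δ, ε} × {c} = {(δ,c), (ε,c)}
  {ε} × {a, c} = {(ε,a), (ε,c)}
  {ε} × {b, c} = {(ε,b), (ε,c)}
  {γ, δ, ε} × {c} = {(γ,c), (δ,c), (ε,c)}
  {δ} × {a, b, c} = {(δ,a), (δ,b), (δ,c)}
  {ε} × {a, b, c} = {(ε,a), (ε,b), (ε,c)}
  {γ, ε} × {a, c} = {(γ,a), (γ,c), (ε,a), (ε,c)}
  {γ, ε} × {b, c} = {(γ,b), (γ,c), (ε,b), (ε,c)}
  {δ, ε} × {a, c} = {(δ,a), (δ,c), (ε,a), (ε,c)}
  {δ, ε} × {b, c} = {(δ,b), (δ,c), (ε,b), (ε,c)}
  {γ, ε} × {a, b, c} = {(γ,a), (γ,b), (γ,c), (ε,a), (ε,b), (ε,c)}
  {γ, δ, ε} × {a, c} = {(γ,a), (γ,c), (δ,a), (δ,c), (ε,a), (ε,c)}
  {γ, δ, ε} × {b, c} = {(γ,b), (γ,c), (δ,b), (δ,c), (ε,b), (ε,c)}
  {δ, ε} × {a, b, c} = {(δ,a), (δ,b), (δ,c), (ε,a), (ε,b), (ε,c)}
  {γ, δ, ε} × {a, b, c} = {(γ,a), (γ,b), (γ,c), (δ,a), (δ,b), (δ,c), (ε,a), (ε,b), (ε,c)}
These 21 distinct sets form the basis B.
Close under arbitrary unions to get τ_{X×Y}; counting gives |τ_{X×Y}| = 70.


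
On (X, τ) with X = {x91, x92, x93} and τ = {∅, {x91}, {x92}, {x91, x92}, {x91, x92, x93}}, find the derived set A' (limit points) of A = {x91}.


A' = {x93}

For each x ∈ X, list the open sets U ∈ τ with x ∈ U, then check whether U ∩ (A ∖ {x}) ≠ ∅ for every such U.
  x = x91: open {x91} ∋ x has {x91} ∩ (A ∖ {x91}) = ∅, so x is NOT a limit point.
  x = x92: open {x92} ∋ x has {x92} ∩ (A ∖ {x92}) = ∅, so x is NOT a limit point.
  x = x93: opens ∋ x are {x91, x92, x93}; each meets A ∖ {x93}, so x IS a limit point.
Collecting: A' = {x93}.


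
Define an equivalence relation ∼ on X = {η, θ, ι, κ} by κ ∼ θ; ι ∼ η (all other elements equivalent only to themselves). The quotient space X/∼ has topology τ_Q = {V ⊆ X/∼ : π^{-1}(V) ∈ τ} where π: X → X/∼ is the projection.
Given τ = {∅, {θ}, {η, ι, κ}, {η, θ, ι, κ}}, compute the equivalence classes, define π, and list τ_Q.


X/∼ = {[η=ι], [θ=κ]}; |τ_Q| = 2.

Equivalence classes: [η=ι], [θ=κ].
Quotient map π: X → X/∼ sends η ↦ [η=ι], θ ↦ [θ=κ], ι ↦ [η=ι], κ ↦ [θ=κ].
For each subset V ⊆ X/∼, compute π^{-1}(V) ⊆ X and check whether π^{-1}(V) ∈ τ. V is open in τ_Q iff π^{-1}(V) ∈ τ.
  V = {}: π^{-1}(V) = ∅ ∈ τ ✓.
  V = {[η=ι]}: π^{-1}(V) = {η, ι} ∉ τ ✗.
  V = {[θ=κ]}: π^{-1}(V) = {θ, κ} ∉ τ ✗.
  V = {[η=ι], [θ=κ]}: π^{-1}(V) = {η, θ, ι, κ} ∈ τ ✓.
Open sets in the quotient: τ_Q = {{}, {[η=ι], [θ=κ]}} (2 elements).


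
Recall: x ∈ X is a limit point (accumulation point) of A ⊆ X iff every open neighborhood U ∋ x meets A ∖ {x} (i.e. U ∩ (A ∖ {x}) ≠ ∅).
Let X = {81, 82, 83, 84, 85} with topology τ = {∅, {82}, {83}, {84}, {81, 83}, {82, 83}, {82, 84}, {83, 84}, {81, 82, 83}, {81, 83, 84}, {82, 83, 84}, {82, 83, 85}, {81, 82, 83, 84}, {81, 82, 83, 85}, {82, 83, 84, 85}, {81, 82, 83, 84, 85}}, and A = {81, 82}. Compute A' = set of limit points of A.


A' = {85}

For each x ∈ X, list the open sets U ∈ τ with x ∈ U, then check whether U ∩ (A ∖ {x}) ≠ ∅ for every such U.
  x = 81: open {81, 83} ∋ x has {81, 83} ∩ (A ∖ {81}) = ∅, so x is NOT a limit point.
  x = 82: open {82} ∋ x has {82} ∩ (A ∖ {82}) = ∅, so x is NOT a limit point.
  x = 83: open {83} ∋ x has {83} ∩ (A ∖ {83}) = ∅, so x is NOT a limit point.
  x = 84: open {84} ∋ x has {84} ∩ (A ∖ {84}) = ∅, so x is NOT a limit point.
  x = 85: opens ∋ x are {82, 83, 85}, {81, 82, 83, 85}, {82, 83, 84, 85}, {81, 82, 83, 84, 85}; each meets A ∖ {85}, so x IS a limit point.
Collecting: A' = {85}.


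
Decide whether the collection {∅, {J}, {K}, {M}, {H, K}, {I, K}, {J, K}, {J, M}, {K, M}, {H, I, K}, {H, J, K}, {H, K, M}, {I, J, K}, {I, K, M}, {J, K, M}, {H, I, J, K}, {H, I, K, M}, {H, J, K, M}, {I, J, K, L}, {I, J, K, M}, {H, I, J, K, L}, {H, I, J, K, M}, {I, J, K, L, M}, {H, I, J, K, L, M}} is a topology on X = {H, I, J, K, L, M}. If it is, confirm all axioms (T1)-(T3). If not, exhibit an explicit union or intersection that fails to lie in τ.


τ IS a topology on X.

Axiom (T1): ∅ ∈ τ? Yes; X ∈ τ? Yes.
Axiom (T2/T3): check pairwise unions and intersections of members of τ.
All pairwise intersections and unions checked — each lies in τ. Therefore τ satisfies (T1), (T2), (T3): it IS a topology on X.


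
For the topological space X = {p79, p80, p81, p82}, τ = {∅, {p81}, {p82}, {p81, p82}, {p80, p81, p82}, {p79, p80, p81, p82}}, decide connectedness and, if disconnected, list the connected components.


(X, τ) is connected.

Find clopen sets (U ∈ τ with X ∖ U ∈ τ):
  U = ∅, X ∖ U = {p79, p80, p81, p82} — both open, so U is clopen.
  U = {p79, p80, p81, p82}, X ∖ U = ∅ — both open, so U is clopen.
Only trivial clopens (∅ and X) exist, so (X, τ) is connected.
Compute connected components by grouping points that agree on all clopens:
  component: {p79, p80, p81, p82}


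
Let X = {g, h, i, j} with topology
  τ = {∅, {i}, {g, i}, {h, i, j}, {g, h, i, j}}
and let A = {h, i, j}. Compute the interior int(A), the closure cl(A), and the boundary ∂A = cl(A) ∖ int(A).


int(A) = {h, i, j}, cl(A) = {g, h, i, j}, ∂A = {g}.

Closed sets in (X, τ) are complements of opens:
  closed(X, τ) = {∅, {g}, {h, j}, {g, h, j}, {g, h, i, j}}.
int(A) = ⋃ {U ∈ τ : U ⊆ A}. Opens contained in A: ∅, {i}, {h, i, j}.
Taking the union of these: int(A) = {h, i, j}.
cl(A) = ⋂ {C closed : A ⊆ C}. Closed sets containing A: {g, h, i, j}.
Intersecting these: cl(A) = {g, h, i, j}.
∂A = cl(A) ∖ int(A) = {g, h, i, j} ∖ {h, i, j} = {g}.


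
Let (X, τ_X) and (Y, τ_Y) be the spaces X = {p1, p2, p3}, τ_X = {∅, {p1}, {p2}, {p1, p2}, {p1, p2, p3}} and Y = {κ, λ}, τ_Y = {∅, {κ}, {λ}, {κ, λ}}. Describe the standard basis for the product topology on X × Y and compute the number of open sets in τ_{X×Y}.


Basis B = {∅ × ∅, {p1} × {κ}, {p1} × {λ}, {p2} × {κ}, {p2} × {λ}, {p1} × {κ, λ}, {p1, p2} × {κ}, {p1, p2} × {λ}, {p2} × {κ, λ}, {p1, p2, p3} × {κ}, {p1, p2, p3} × {λ}, {p1, p2} × {κ, λ}, {p1, p2, p3} × {κ, λ}}; |τ_{X×Y}| = 25.

Enumerate products U × V with U ∈ τ_X, V ∈ τ_Y (deduplicated):
  ∅ × ∅ = {} (∅)
  {p1} × {κ} = {(p1,κ)}
  {p1} × {λ} = {(p1,λ)}
  {p2} × {κ} = {(p2,κ)}
  {p2} × {λ} = {(p2,λ)}
  {p1} × {κ, λ} = {(p1,κ), (p1,λ)}
  {p1, p2} × {κ} = {(p1,κ), (p2,κ)}
  {p1, p2} × {λ} = {(p1,λ), (p2,λ)}
  {p2} × {κ, λ} = {(p2,κ), (p2,λ)}
  {p1, p2, p3} × {κ} = {(p1,κ), (p2,κ), (p3,κ)}
  {p1, p2, p3} × {λ} = {(p1,λ), (p2,λ), (p3,λ)}
  {p1, p2} × {κ, λ} = {(p1,κ), (p1,λ), (p2,κ), (p2,λ)}
  {p1, p2, p3} × {κ, λ} = {(p1,κ), (p1,λ), (p2,κ), (p2,λ), (p3,κ), (p3,λ)}
These 13 distinct sets form the basis B.
Close under arbitrary unions to get τ_{X×Y}; counting gives |τ_{X×Y}| = 25.


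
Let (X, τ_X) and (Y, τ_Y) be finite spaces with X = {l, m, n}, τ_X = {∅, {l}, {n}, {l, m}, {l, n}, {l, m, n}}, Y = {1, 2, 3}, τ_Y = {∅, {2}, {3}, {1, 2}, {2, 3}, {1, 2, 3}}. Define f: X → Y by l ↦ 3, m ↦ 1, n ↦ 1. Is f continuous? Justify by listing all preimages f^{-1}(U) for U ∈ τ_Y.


f is NOT continuous.

Compute f^{-1}(U) for each U ∈ τ_Y:
  U = ∅: f^{-1}(U) = ∅ ∈ τ_X ✓.
  U = {2}: f^{-1}(U) = ∅ ∈ τ_X ✓.
  U = {3}: f^{-1}(U) = {l} ∈ τ_X ✓.
  U = {1, 2}: f^{-1}(U) = {m, n} ∉ τ_X ✗.
  U = {2, 3}: f^{-1}(U) = {l} ∈ τ_X ✓.
  U = {1, 2, 3}: f^{-1}(U) = {l, m, n} ∈ τ_X ✓.
Found U = {1, 2} with f^{-1}(U) = {m, n} not in τ_X. Therefore f is NOT continuous.


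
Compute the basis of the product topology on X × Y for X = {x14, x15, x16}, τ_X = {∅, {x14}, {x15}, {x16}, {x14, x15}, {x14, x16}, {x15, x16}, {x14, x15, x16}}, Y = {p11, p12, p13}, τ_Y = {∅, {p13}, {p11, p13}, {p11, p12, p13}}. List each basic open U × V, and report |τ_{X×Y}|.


Basis B = {∅ × ∅, {x14} × {p13}, {x15} × {p13}, {x16} × {p13}, {x14} × {p11, p13}, {x14, x15} × {p13}, {x14, x16} × {p13}, {x15} × {p11, p13}, {x15, x16} × {p13}, {x16} × {p11, p13}, {x14} × {p11, p12, p13}, {x14, x15, x16} × {p13}, {x15} × {p11, p12, p13}, {x16} × {p11, p12, p13}, {x14, x15} × {p11, p13}, {x14, x16} × {p11, p13}, {x15, x16} × {p11, p13}, {x14, x15} × {p11, p12, p13}, {x14, x16} × {p11, p12, p13}, {x14, x15, x16} × {p11, p13}, {x15, x16} × {p11, p12, p13}, {x14, x15, x16} × {p11, p12, p13}}; |τ_{X×Y}| = 64.

Enumerate products U × V with U ∈ τ_X, V ∈ τ_Y (deduplicated):
  ∅ × ∅ = {} (∅)
  {x14} × {p13} = {(x14,p13)}
  {x15} × {p13} = {(x15,p13)}
  {x16} × {p13} = {(x16,p13)}
  {x14} × {p11, p13} = {(x14,p11), (x14,p13)}
  {x14, x15} × {p13} = {(x14,p13), (x15,p13)}
  {x14, x16} × {p13} = {(x14,p13), (x16,p13)}
  {x15} × {p11, p13} = {(x15,p11), (x15,p13)}
  {x15, x16} × {p13} = {(x15,p13), (x16,p13)}
  {x16} × {p11, p13} = {(x16,p11), (x16,p13)}
  {x14} × {p11, p12, p13} = {(x14,p11), (x14,p12), (x14,p13)}
  {x14, x15, x16} × {p13} = {(x14,p13), (x15,p13), (x16,p13)}
  {x15} × {p11, p12, p13} = {(x15,p11), (x15,p12), (x15,p13)}
  {x16} × {p11, p12, p13} = {(x16,p11), (x16,p12), (x16,p13)}
  {x14, x15} × {p11, p13} = {(x14,p11), (x14,p13), (x15,p11), (x15,p13)}
  {x14, x16} × {p11, p13} = {(x14,p11), (x14,p13), (x16,p11), (x16,p13)}
  {x15, x16} × {p11, p13} = {(x15,p11), (x15,p13), (x16,p11), (x16,p13)}
  {x14, x15} × {p11, p12, p13} = {(x14,p11), (x14,p12), (x14,p13), (x15,p11), (x15,p12), (x15,p13)}
  {x14, x16} × {p11, p12, p13} = {(x14,p11), (x14,p12), (x14,p13), (x16,p11), (x16,p12), (x16,p13)}
  {x14, x15, x16} × {p11, p13} = {(x14,p11), (x14,p13), (x15,p11), (x15,p13), (x16,p11), (x16,p13)}
  {x15, x16} × {p11, p12, p13} = {(x15,p11), (x15,p12), (x15,p13), (x16,p11), (x16,p12), (x16,p13)}
  {x14, x15, x16} × {p11, p12, p13} = {(x14,p11), (x14,p12), (x14,p13), (x15,p11), (x15,p12), (x15,p13), (x16,p11), (x16,p12), (x16,p13)}
These 22 distinct sets form the basis B.
Close under arbitrary unions to get τ_{X×Y}; counting gives |τ_{X×Y}| = 64.


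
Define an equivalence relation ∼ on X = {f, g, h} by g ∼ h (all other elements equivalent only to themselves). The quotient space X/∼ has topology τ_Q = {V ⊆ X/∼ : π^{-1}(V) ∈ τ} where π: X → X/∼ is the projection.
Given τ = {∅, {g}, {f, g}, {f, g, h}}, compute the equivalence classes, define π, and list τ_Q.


X/∼ = {[f], [g=h]}; |τ_Q| = 2.

Equivalence classes: [f], [g=h].
Quotient map π: X → X/∼ sends f ↦ [f], g ↦ [g=h], h ↦ [g=h].
For each subset V ⊆ X/∼, compute π^{-1}(V) ⊆ X and check whether π^{-1}(V) ∈ τ. V is open in τ_Q iff π^{-1}(V) ∈ τ.
  V = {}: π^{-1}(V) = ∅ ∈ τ ✓.
  V = {[f]}: π^{-1}(V) = {f} ∉ τ ✗.
  V = {[g=h]}: π^{-1}(V) = {g, h} ∉ τ ✗.
  V = {[f], [g=h]}: π^{-1}(V) = {f, g, h} ∈ τ ✓.
Open sets in the quotient: τ_Q = {{}, {[f], [g=h]}} (2 elements).


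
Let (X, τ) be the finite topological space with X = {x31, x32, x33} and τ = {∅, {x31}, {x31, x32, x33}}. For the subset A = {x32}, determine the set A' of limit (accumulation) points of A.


A' = {x33}

For each x ∈ X, list the open sets U ∈ τ with x ∈ U, then check whether U ∩ (A ∖ {x}) ≠ ∅ for every such U.
  x = x31: open {x31} ∋ x has {x31} ∩ (A ∖ {x31}) = ∅, so x is NOT a limit point.
  x = x32: open {x31, x32, x33} ∋ x has {x31, x32, x33} ∩ (A ∖ {x32}) = ∅, so x is NOT a limit point.
  x = x33: opens ∋ x are {x31, x32, x33}; each meets A ∖ {x33}, so x IS a limit point.
Collecting: A' = {x33}.


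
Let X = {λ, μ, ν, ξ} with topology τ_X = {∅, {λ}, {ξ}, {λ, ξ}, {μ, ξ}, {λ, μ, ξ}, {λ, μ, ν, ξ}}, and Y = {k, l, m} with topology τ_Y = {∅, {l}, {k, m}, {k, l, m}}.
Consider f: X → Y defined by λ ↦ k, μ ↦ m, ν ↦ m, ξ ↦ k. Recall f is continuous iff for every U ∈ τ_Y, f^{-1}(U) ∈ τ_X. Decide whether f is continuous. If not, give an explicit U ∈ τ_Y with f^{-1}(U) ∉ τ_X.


f IS continuous.

Compute f^{-1}(U) for each U ∈ τ_Y:
  U = ∅: f^{-1}(U) = ∅ ∈ τ_X ✓.
  U = {l}: f^{-1}(U) = ∅ ∈ τ_X ✓.
  U = {k, m}: f^{-1}(U) = {λ, μ, ν, ξ} ∈ τ_X ✓.
  U = {k, l, m}: f^{-1}(U) = {λ, μ, ν, ξ} ∈ τ_X ✓.
Every preimage lies in τ_X, so f IS continuous.


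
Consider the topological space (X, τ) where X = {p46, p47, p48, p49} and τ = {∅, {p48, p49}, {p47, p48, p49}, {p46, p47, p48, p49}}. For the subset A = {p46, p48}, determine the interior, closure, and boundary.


int(A) = ∅, cl(A) = {p46, p47, p48, p49}, ∂A = {p46, p47, p48, p49}.

Closed sets in (X, τ) are complements of opens:
  closed(X, τ) = {∅, {p46}, {p46, p47}, {p46, p47, p48, p49}}.
int(A) = ⋃ {U ∈ τ : U ⊆ A}. Opens contained in A: ∅.
Taking the union of these: int(A) = ∅.
cl(A) = ⋂ {C closed : A ⊆ C}. Closed sets containing A: {p46, p47, p48, p49}.
Intersecting these: cl(A) = {p46, p47, p48, p49}.
∂A = cl(A) ∖ int(A) = {p46, p47, p48, p49} ∖ ∅ = {p46, p47, p48, p49}.


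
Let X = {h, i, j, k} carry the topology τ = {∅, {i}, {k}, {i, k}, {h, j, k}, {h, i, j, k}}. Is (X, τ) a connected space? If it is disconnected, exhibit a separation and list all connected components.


(X, τ) is disconnected; components = [{i}, {h, j, k}].

Find clopen sets (U ∈ τ with X ∖ U ∈ τ):
  U = ∅, X ∖ U = {h, i, j, k} — both open, so U is clopen.
  U = {i}, X ∖ U = {h, j, k} — both open, so U is clopen.
  U = {h, j, k}, X ∖ U = {i} — both open, so U is clopen.
  U = {h, i, j, k}, X ∖ U = ∅ — both open, so U is clopen.
Nontrivial clopen(s) exist: e.g. {i}. So (X, τ) is disconnected.
Compute connected components by grouping points that agree on all clopens:
  component: {i}
  component: {h, j, k}


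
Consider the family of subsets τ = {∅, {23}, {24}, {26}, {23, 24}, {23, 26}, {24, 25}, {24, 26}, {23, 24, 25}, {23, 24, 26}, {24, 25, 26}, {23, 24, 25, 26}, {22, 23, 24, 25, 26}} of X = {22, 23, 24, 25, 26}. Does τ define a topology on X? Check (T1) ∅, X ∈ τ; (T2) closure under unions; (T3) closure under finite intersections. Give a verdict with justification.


τ IS a topology on X.

Axiom (T1): ∅ ∈ τ? Yes; X ∈ τ? Yes.
Axiom (T2/T3): check pairwise unions and intersections of members of τ.
All pairwise intersections and unions checked — each lies in τ. Therefore τ satisfies (T1), (T2), (T3): it IS a topology on X.
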